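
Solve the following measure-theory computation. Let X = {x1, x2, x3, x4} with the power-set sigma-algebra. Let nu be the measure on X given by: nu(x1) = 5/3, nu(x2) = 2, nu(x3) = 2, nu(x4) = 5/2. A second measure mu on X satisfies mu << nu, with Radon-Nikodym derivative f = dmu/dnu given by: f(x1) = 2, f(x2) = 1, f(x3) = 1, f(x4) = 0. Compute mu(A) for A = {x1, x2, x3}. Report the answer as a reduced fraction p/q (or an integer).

By the defining property of the Radon-Nikodym derivative, for every measurable set A,
  mu(A) = integral_A f dnu.
Since nu is a discrete measure concentrated on the atoms of X, the integral over A reduces to the sum
  mu(A) = sum_{x in A} f(x) * nu({x}).
Computing each term:
  x1: f(x1) * nu(x1) = 2 * 5/3 = 10/3.
  x2: f(x2) * nu(x2) = 1 * 2 = 2.
  x3: f(x3) * nu(x3) = 1 * 2 = 2.
Summing: mu(A) = 10/3 + 2 + 2 = 22/3.

22/3


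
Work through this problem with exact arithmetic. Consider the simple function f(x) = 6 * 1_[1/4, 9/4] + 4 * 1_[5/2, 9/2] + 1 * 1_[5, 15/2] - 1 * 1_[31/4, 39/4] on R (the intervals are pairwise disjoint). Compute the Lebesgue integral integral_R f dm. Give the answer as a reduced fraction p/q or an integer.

For a simple function f = sum_i c_i * 1_{A_i} with disjoint A_i,
  integral f dm = sum_i c_i * m(A_i).
Lengths of the A_i:
  m(A_1) = 9/4 - 1/4 = 2.
  m(A_2) = 9/2 - 5/2 = 2.
  m(A_3) = 15/2 - 5 = 5/2.
  m(A_4) = 39/4 - 31/4 = 2.
Contributions c_i * m(A_i):
  (6) * (2) = 12.
  (4) * (2) = 8.
  (1) * (5/2) = 5/2.
  (-1) * (2) = -2.
Total: 12 + 8 + 5/2 - 2 = 41/2.

41/2


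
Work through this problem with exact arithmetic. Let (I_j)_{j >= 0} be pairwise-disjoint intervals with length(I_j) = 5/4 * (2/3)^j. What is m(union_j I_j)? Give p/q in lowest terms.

By countable additivity of the Lebesgue measure on pairwise disjoint measurable sets,
  m(union_{j >= 0} I_j) = sum_{j >= 0} m(I_j) = sum_{j >= 0} a * r^j,
  with a = 5/4 and r = 2/3.
Since 0 < r = 2/3 < 1, the geometric series converges:
  sum_{j >= 0} a * r^j = a / (1 - r).
  = 5/4 / (1 - 2/3)
  = 5/4 / (1/3)
  = 15/4.

15/4


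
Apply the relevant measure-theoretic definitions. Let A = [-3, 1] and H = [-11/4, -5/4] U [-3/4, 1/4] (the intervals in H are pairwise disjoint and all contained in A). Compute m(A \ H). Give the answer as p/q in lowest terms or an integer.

The ambient interval has length m(A) = 1 - (-3) = 4.
Since the holes are disjoint and sit inside A, by finite additivity
  m(H) = sum_i (b_i - a_i), and m(A \ H) = m(A) - m(H).
Computing the hole measures:
  m(H_1) = -5/4 - (-11/4) = 3/2.
  m(H_2) = 1/4 - (-3/4) = 1.
Summed: m(H) = 3/2 + 1 = 5/2.
So m(A \ H) = 4 - 5/2 = 3/2.

3/2


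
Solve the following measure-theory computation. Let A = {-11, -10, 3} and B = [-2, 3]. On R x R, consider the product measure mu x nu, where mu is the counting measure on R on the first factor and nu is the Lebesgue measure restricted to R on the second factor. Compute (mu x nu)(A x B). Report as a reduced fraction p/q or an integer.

For a measurable rectangle A x B, the product measure satisfies
  (mu x nu)(A x B) = mu(A) * nu(B).
  mu(A) = 3.
  nu(B) = 5.
  (mu x nu)(A x B) = 3 * 5 = 15.

15


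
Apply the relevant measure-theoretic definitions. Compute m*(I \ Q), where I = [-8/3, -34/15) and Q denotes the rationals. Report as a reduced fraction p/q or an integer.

The interval I = [-8/3, -34/15) has m(I) = -34/15 - (-8/3) = 2/5 (endpoints are measure-zero, so open/closed/half-open agree). Write I = (I cap Q) u (I \ Q). The rationals in I are countable, so m*(I cap Q) = 0 (cover each rational by intervals whose total length is arbitrarily small). By countable subadditivity m*(I) <= m*(I cap Q) + m*(I \ Q), hence m*(I \ Q) >= m(I) = 2/5. The reverse inequality m*(I \ Q) <= m*(I) = 2/5 is trivial since (I \ Q) is a subset of I. Therefore m*(I \ Q) = 2/5.

2/5


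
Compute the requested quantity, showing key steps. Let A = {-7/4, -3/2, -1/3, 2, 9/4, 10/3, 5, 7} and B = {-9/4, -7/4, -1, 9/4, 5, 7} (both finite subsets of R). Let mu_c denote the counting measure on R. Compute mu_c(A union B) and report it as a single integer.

Counting measure on a finite set equals cardinality. By inclusion-exclusion, |A union B| = |A| + |B| - |A cap B|.
|A| = 8, |B| = 6, |A cap B| = 4.
So mu_c(A union B) = 8 + 6 - 4 = 10.

10


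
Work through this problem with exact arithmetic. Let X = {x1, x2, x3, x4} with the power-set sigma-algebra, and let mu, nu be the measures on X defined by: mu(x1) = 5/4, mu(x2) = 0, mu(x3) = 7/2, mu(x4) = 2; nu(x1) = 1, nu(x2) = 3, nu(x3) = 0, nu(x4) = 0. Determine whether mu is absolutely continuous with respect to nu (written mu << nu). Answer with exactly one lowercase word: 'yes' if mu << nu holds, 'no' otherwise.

mu << nu means: every nu-null measurable set is also mu-null; equivalently, for every atom x, if nu({x}) = 0 then mu({x}) = 0.
Checking each atom:
  x1: nu = 1 > 0 -> no constraint.
  x2: nu = 3 > 0 -> no constraint.
  x3: nu = 0, mu = 7/2 > 0 -> violates mu << nu.
  x4: nu = 0, mu = 2 > 0 -> violates mu << nu.
The atom(s) x3, x4 violate the condition (nu = 0 but mu > 0). Therefore mu is NOT absolutely continuous w.r.t. nu.

no


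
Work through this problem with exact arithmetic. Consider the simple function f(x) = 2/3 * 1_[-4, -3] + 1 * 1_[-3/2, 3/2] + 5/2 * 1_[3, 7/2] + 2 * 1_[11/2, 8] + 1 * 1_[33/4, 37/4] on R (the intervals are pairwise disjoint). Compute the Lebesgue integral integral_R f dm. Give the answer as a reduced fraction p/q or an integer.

For a simple function f = sum_i c_i * 1_{A_i} with disjoint A_i,
  integral f dm = sum_i c_i * m(A_i).
Lengths of the A_i:
  m(A_1) = -3 - (-4) = 1.
  m(A_2) = 3/2 - (-3/2) = 3.
  m(A_3) = 7/2 - 3 = 1/2.
  m(A_4) = 8 - 11/2 = 5/2.
  m(A_5) = 37/4 - 33/4 = 1.
Contributions c_i * m(A_i):
  (2/3) * (1) = 2/3.
  (1) * (3) = 3.
  (5/2) * (1/2) = 5/4.
  (2) * (5/2) = 5.
  (1) * (1) = 1.
Total: 2/3 + 3 + 5/4 + 5 + 1 = 131/12.

131/12


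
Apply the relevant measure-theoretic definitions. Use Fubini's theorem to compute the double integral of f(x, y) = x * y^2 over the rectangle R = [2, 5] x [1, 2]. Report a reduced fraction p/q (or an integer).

f(x, y) is a tensor product of a function of x and a function of y, and both factors are bounded continuous (hence Lebesgue integrable) on the rectangle, so Fubini's theorem applies:
  integral_R f d(m x m) = (integral_a1^b1 x dx) * (integral_a2^b2 y^2 dy).
Inner integral in x: integral_{2}^{5} x dx = (5^2 - 2^2)/2
  = 21/2.
Inner integral in y: integral_{1}^{2} y^2 dy = (2^3 - 1^3)/3
  = 7/3.
Product: (21/2) * (7/3) = 49/2.

49/2


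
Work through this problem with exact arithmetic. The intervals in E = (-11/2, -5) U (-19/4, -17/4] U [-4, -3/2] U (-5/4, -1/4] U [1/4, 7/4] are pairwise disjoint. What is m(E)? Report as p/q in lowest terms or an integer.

For pairwise disjoint intervals, m(union_i I_i) = sum_i m(I_i),
and m is invariant under swapping open/closed endpoints (single points have measure 0).
So m(E) = sum_i (b_i - a_i).
  I_1 has length -5 - (-11/2) = 1/2.
  I_2 has length -17/4 - (-19/4) = 1/2.
  I_3 has length -3/2 - (-4) = 5/2.
  I_4 has length -1/4 - (-5/4) = 1.
  I_5 has length 7/4 - 1/4 = 3/2.
Summing:
  m(E) = 1/2 + 1/2 + 5/2 + 1 + 3/2 = 6.

6


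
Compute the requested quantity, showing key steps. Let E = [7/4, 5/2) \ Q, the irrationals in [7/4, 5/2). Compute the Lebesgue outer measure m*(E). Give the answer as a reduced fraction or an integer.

The interval I = [7/4, 5/2) has m(I) = 5/2 - 7/4 = 3/4 (endpoints are measure-zero, so open/closed/half-open agree). Write I = (I cap Q) u (I \ Q). The rationals in I are countable, so m*(I cap Q) = 0 (cover each rational by intervals whose total length is arbitrarily small). By countable subadditivity m*(I) <= m*(I cap Q) + m*(I \ Q), hence m*(I \ Q) >= m(I) = 3/4. The reverse inequality m*(I \ Q) <= m*(I) = 3/4 is trivial since (I \ Q) is a subset of I. Therefore m*(I \ Q) = 3/4.

3/4


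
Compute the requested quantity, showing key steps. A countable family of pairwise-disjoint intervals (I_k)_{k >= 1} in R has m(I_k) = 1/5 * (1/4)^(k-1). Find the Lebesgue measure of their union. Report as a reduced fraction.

By countable additivity of the Lebesgue measure on pairwise disjoint measurable sets,
  m(union_{k >= 1} I_k) = sum_{k >= 1} m(I_k) = sum_{k >= 1} a * r^(k-1),
  with a = 1/5 and r = 1/4.
Since 0 < r = 1/4 < 1, the geometric series converges:
  sum_{k >= 1} a * r^(k-1) = a / (1 - r).
  = 1/5 / (1 - 1/4)
  = 1/5 / (3/4)
  = 4/15.

4/15


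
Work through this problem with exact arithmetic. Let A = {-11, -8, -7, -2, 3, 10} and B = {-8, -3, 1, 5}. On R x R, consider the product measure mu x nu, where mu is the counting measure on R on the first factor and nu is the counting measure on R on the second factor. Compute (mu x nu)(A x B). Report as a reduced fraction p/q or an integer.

For a measurable rectangle A x B, the product measure satisfies
  (mu x nu)(A x B) = mu(A) * nu(B).
  mu(A) = 6.
  nu(B) = 4.
  (mu x nu)(A x B) = 6 * 4 = 24.

24


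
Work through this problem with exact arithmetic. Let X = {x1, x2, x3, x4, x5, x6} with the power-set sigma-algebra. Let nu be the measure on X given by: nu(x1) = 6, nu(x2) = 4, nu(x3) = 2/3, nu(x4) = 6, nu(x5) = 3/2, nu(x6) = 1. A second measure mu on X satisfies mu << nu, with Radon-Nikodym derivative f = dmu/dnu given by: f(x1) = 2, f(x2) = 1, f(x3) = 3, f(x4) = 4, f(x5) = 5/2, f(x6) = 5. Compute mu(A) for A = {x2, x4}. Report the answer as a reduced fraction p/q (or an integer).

By the defining property of the Radon-Nikodym derivative, for every measurable set A,
  mu(A) = integral_A f dnu.
Since nu is a discrete measure concentrated on the atoms of X, the integral over A reduces to the sum
  mu(A) = sum_{x in A} f(x) * nu({x}).
Computing each term:
  x2: f(x2) * nu(x2) = 1 * 4 = 4.
  x4: f(x4) * nu(x4) = 4 * 6 = 24.
Summing: mu(A) = 4 + 24 = 28.

28


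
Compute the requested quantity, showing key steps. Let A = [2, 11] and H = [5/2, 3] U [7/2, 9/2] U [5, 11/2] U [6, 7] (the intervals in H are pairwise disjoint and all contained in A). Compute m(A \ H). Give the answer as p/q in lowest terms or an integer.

The ambient interval has length m(A) = 11 - 2 = 9.
Since the holes are disjoint and sit inside A, by finite additivity
  m(H) = sum_i (b_i - a_i), and m(A \ H) = m(A) - m(H).
Computing the hole measures:
  m(H_1) = 3 - 5/2 = 1/2.
  m(H_2) = 9/2 - 7/2 = 1.
  m(H_3) = 11/2 - 5 = 1/2.
  m(H_4) = 7 - 6 = 1.
Summed: m(H) = 1/2 + 1 + 1/2 + 1 = 3.
So m(A \ H) = 9 - 3 = 6.

6


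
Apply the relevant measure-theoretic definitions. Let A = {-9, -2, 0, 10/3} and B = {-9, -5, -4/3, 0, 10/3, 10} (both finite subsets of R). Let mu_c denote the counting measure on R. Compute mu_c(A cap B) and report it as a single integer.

Counting measure on a finite set equals cardinality. mu_c(A cap B) = |A cap B| (elements appearing in both).
Enumerating the elements of A that also lie in B gives 3 element(s).
So mu_c(A cap B) = 3.

3


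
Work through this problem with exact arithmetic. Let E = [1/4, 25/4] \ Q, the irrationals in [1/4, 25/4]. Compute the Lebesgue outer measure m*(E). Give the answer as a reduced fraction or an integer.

The interval I = [1/4, 25/4] has m(I) = 25/4 - 1/4 = 6 (endpoints are measure-zero, so open/closed/half-open agree). Write I = (I cap Q) u (I \ Q). The rationals in I are countable, so m*(I cap Q) = 0 (cover each rational by intervals whose total length is arbitrarily small). By countable subadditivity m*(I) <= m*(I cap Q) + m*(I \ Q), hence m*(I \ Q) >= m(I) = 6. The reverse inequality m*(I \ Q) <= m*(I) = 6 is trivial since (I \ Q) is a subset of I. Therefore m*(I \ Q) = 6.

6


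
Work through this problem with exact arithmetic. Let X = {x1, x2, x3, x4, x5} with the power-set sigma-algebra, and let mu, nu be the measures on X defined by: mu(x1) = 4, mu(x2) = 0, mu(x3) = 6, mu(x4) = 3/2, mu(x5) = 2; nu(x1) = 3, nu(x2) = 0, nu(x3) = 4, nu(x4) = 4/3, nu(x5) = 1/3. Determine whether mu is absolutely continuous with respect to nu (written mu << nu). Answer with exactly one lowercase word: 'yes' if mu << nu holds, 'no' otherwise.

mu << nu means: every nu-null measurable set is also mu-null; equivalently, for every atom x, if nu({x}) = 0 then mu({x}) = 0.
Checking each atom:
  x1: nu = 3 > 0 -> no constraint.
  x2: nu = 0, mu = 0 -> consistent with mu << nu.
  x3: nu = 4 > 0 -> no constraint.
  x4: nu = 4/3 > 0 -> no constraint.
  x5: nu = 1/3 > 0 -> no constraint.
No atom violates the condition. Therefore mu << nu.

yes


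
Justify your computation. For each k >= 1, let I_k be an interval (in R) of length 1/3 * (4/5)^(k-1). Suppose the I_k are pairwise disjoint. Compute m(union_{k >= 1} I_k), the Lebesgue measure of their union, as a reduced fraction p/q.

By countable additivity of the Lebesgue measure on pairwise disjoint measurable sets,
  m(union_{k >= 1} I_k) = sum_{k >= 1} m(I_k) = sum_{k >= 1} a * r^(k-1),
  with a = 1/3 and r = 4/5.
Since 0 < r = 4/5 < 1, the geometric series converges:
  sum_{k >= 1} a * r^(k-1) = a / (1 - r).
  = 1/3 / (1 - 4/5)
  = 1/3 / (1/5)
  = 5/3.

5/3


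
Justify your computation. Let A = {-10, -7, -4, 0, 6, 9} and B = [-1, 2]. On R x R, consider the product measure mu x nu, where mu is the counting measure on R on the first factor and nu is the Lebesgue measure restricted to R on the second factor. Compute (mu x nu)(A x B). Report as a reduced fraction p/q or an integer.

For a measurable rectangle A x B, the product measure satisfies
  (mu x nu)(A x B) = mu(A) * nu(B).
  mu(A) = 6.
  nu(B) = 3.
  (mu x nu)(A x B) = 6 * 3 = 18.

18


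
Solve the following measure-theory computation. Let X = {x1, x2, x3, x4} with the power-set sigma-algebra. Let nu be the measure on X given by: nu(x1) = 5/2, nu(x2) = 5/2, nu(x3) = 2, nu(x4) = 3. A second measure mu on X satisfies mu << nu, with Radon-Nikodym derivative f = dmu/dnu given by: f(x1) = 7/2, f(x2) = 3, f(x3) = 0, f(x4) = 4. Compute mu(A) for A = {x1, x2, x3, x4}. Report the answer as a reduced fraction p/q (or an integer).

By the defining property of the Radon-Nikodym derivative, for every measurable set A,
  mu(A) = integral_A f dnu.
Since nu is a discrete measure concentrated on the atoms of X, the integral over A reduces to the sum
  mu(A) = sum_{x in A} f(x) * nu({x}).
Computing each term:
  x1: f(x1) * nu(x1) = 7/2 * 5/2 = 35/4.
  x2: f(x2) * nu(x2) = 3 * 5/2 = 15/2.
  x3: f(x3) * nu(x3) = 0 * 2 = 0.
  x4: f(x4) * nu(x4) = 4 * 3 = 12.
Summing: mu(A) = 35/4 + 15/2 + 0 + 12 = 113/4.

113/4


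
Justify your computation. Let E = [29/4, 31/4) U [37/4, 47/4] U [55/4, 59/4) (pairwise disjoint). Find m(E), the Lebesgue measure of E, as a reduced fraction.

For pairwise disjoint intervals, m(union_i I_i) = sum_i m(I_i),
and m is invariant under swapping open/closed endpoints (single points have measure 0).
So m(E) = sum_i (b_i - a_i).
  I_1 has length 31/4 - 29/4 = 1/2.
  I_2 has length 47/4 - 37/4 = 5/2.
  I_3 has length 59/4 - 55/4 = 1.
Summing:
  m(E) = 1/2 + 5/2 + 1 = 4.

4


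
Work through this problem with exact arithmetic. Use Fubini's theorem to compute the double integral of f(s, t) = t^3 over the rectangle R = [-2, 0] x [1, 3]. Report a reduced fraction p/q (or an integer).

f(s, t) is a tensor product of a function of s and a function of t, and both factors are bounded continuous (hence Lebesgue integrable) on the rectangle, so Fubini's theorem applies:
  integral_R f d(m x m) = (integral_a1^b1 1 ds) * (integral_a2^b2 t^3 dt).
Inner integral in s: integral_{-2}^{0} 1 ds = (0^1 - (-2)^1)/1
  = 2.
Inner integral in t: integral_{1}^{3} t^3 dt = (3^4 - 1^4)/4
  = 20.
Product: (2) * (20) = 40.

40


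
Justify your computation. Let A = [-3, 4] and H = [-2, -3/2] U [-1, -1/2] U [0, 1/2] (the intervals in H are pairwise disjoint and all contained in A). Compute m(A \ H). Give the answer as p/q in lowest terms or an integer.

The ambient interval has length m(A) = 4 - (-3) = 7.
Since the holes are disjoint and sit inside A, by finite additivity
  m(H) = sum_i (b_i - a_i), and m(A \ H) = m(A) - m(H).
Computing the hole measures:
  m(H_1) = -3/2 - (-2) = 1/2.
  m(H_2) = -1/2 - (-1) = 1/2.
  m(H_3) = 1/2 - 0 = 1/2.
Summed: m(H) = 1/2 + 1/2 + 1/2 = 3/2.
So m(A \ H) = 7 - 3/2 = 11/2.

11/2


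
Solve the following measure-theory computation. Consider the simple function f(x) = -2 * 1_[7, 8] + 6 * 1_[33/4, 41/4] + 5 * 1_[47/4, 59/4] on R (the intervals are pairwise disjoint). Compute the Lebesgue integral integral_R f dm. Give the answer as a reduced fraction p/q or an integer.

For a simple function f = sum_i c_i * 1_{A_i} with disjoint A_i,
  integral f dm = sum_i c_i * m(A_i).
Lengths of the A_i:
  m(A_1) = 8 - 7 = 1.
  m(A_2) = 41/4 - 33/4 = 2.
  m(A_3) = 59/4 - 47/4 = 3.
Contributions c_i * m(A_i):
  (-2) * (1) = -2.
  (6) * (2) = 12.
  (5) * (3) = 15.
Total: -2 + 12 + 15 = 25.

25


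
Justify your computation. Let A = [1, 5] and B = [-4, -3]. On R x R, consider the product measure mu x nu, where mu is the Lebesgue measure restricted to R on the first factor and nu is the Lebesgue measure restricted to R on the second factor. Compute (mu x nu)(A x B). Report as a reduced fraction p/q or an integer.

For a measurable rectangle A x B, the product measure satisfies
  (mu x nu)(A x B) = mu(A) * nu(B).
  mu(A) = 4.
  nu(B) = 1.
  (mu x nu)(A x B) = 4 * 1 = 4.

4


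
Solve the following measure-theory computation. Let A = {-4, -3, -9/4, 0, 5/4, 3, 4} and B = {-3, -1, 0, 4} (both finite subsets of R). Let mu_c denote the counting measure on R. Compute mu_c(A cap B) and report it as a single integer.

Counting measure on a finite set equals cardinality. mu_c(A cap B) = |A cap B| (elements appearing in both).
Enumerating the elements of A that also lie in B gives 3 element(s).
So mu_c(A cap B) = 3.

3


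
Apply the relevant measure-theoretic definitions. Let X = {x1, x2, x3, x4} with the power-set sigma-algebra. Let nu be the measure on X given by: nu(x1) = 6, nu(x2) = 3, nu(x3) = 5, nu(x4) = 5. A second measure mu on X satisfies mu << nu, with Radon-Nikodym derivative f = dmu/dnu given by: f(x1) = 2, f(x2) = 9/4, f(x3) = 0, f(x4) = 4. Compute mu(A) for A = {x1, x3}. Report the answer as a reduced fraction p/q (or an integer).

By the defining property of the Radon-Nikodym derivative, for every measurable set A,
  mu(A) = integral_A f dnu.
Since nu is a discrete measure concentrated on the atoms of X, the integral over A reduces to the sum
  mu(A) = sum_{x in A} f(x) * nu({x}).
Computing each term:
  x1: f(x1) * nu(x1) = 2 * 6 = 12.
  x3: f(x3) * nu(x3) = 0 * 5 = 0.
Summing: mu(A) = 12 + 0 = 12.

12


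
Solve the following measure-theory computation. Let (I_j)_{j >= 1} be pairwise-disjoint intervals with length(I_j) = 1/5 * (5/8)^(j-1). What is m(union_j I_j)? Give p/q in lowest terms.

By countable additivity of the Lebesgue measure on pairwise disjoint measurable sets,
  m(union_{j >= 1} I_j) = sum_{j >= 1} m(I_j) = sum_{j >= 1} a * r^(j-1),
  with a = 1/5 and r = 5/8.
Since 0 < r = 5/8 < 1, the geometric series converges:
  sum_{j >= 1} a * r^(j-1) = a / (1 - r).
  = 1/5 / (1 - 5/8)
  = 1/5 / (3/8)
  = 8/15.

8/15


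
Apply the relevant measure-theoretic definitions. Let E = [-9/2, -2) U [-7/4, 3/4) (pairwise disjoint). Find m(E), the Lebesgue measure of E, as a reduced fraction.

For pairwise disjoint intervals, m(union_i I_i) = sum_i m(I_i),
and m is invariant under swapping open/closed endpoints (single points have measure 0).
So m(E) = sum_i (b_i - a_i).
  I_1 has length -2 - (-9/2) = 5/2.
  I_2 has length 3/4 - (-7/4) = 5/2.
Summing:
  m(E) = 5/2 + 5/2 = 5.

5


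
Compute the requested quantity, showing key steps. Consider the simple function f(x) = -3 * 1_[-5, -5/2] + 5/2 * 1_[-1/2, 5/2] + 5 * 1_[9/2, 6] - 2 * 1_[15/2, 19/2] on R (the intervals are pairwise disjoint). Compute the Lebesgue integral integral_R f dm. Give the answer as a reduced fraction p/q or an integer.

For a simple function f = sum_i c_i * 1_{A_i} with disjoint A_i,
  integral f dm = sum_i c_i * m(A_i).
Lengths of the A_i:
  m(A_1) = -5/2 - (-5) = 5/2.
  m(A_2) = 5/2 - (-1/2) = 3.
  m(A_3) = 6 - 9/2 = 3/2.
  m(A_4) = 19/2 - 15/2 = 2.
Contributions c_i * m(A_i):
  (-3) * (5/2) = -15/2.
  (5/2) * (3) = 15/2.
  (5) * (3/2) = 15/2.
  (-2) * (2) = -4.
Total: -15/2 + 15/2 + 15/2 - 4 = 7/2.

7/2


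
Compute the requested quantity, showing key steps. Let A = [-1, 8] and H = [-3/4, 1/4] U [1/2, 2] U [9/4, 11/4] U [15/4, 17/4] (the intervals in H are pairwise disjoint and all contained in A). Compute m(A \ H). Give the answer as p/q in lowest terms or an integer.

The ambient interval has length m(A) = 8 - (-1) = 9.
Since the holes are disjoint and sit inside A, by finite additivity
  m(H) = sum_i (b_i - a_i), and m(A \ H) = m(A) - m(H).
Computing the hole measures:
  m(H_1) = 1/4 - (-3/4) = 1.
  m(H_2) = 2 - 1/2 = 3/2.
  m(H_3) = 11/4 - 9/4 = 1/2.
  m(H_4) = 17/4 - 15/4 = 1/2.
Summed: m(H) = 1 + 3/2 + 1/2 + 1/2 = 7/2.
So m(A \ H) = 9 - 7/2 = 11/2.

11/2


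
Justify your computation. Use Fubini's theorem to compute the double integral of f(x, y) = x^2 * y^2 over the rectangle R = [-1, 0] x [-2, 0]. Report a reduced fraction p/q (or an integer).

f(x, y) is a tensor product of a function of x and a function of y, and both factors are bounded continuous (hence Lebesgue integrable) on the rectangle, so Fubini's theorem applies:
  integral_R f d(m x m) = (integral_a1^b1 x^2 dx) * (integral_a2^b2 y^2 dy).
Inner integral in x: integral_{-1}^{0} x^2 dx = (0^3 - (-1)^3)/3
  = 1/3.
Inner integral in y: integral_{-2}^{0} y^2 dy = (0^3 - (-2)^3)/3
  = 8/3.
Product: (1/3) * (8/3) = 8/9.

8/9


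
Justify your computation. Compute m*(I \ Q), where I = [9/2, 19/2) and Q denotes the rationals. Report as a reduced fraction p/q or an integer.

The interval I = [9/2, 19/2) has m(I) = 19/2 - 9/2 = 5 (endpoints are measure-zero, so open/closed/half-open agree). Write I = (I cap Q) u (I \ Q). The rationals in I are countable, so m*(I cap Q) = 0 (cover each rational by intervals whose total length is arbitrarily small). By countable subadditivity m*(I) <= m*(I cap Q) + m*(I \ Q), hence m*(I \ Q) >= m(I) = 5. The reverse inequality m*(I \ Q) <= m*(I) = 5 is trivial since (I \ Q) is a subset of I. Therefore m*(I \ Q) = 5.

5


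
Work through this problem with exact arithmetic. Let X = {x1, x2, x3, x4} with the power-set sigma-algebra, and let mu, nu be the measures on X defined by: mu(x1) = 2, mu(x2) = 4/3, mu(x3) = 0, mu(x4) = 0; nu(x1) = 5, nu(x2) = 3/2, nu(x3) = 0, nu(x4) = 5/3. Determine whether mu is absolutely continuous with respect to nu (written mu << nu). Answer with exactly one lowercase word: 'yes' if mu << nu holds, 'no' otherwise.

mu << nu means: every nu-null measurable set is also mu-null; equivalently, for every atom x, if nu({x}) = 0 then mu({x}) = 0.
Checking each atom:
  x1: nu = 5 > 0 -> no constraint.
  x2: nu = 3/2 > 0 -> no constraint.
  x3: nu = 0, mu = 0 -> consistent with mu << nu.
  x4: nu = 5/3 > 0 -> no constraint.
No atom violates the condition. Therefore mu << nu.

yes


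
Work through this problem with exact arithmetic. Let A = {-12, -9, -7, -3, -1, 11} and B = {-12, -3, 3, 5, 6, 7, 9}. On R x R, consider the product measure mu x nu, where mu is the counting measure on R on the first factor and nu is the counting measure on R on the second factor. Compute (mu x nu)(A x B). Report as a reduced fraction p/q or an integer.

For a measurable rectangle A x B, the product measure satisfies
  (mu x nu)(A x B) = mu(A) * nu(B).
  mu(A) = 6.
  nu(B) = 7.
  (mu x nu)(A x B) = 6 * 7 = 42.

42


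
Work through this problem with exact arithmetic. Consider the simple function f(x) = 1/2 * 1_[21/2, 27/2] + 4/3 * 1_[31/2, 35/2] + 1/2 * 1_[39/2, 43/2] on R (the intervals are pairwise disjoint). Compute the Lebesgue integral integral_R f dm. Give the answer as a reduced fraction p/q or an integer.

For a simple function f = sum_i c_i * 1_{A_i} with disjoint A_i,
  integral f dm = sum_i c_i * m(A_i).
Lengths of the A_i:
  m(A_1) = 27/2 - 21/2 = 3.
  m(A_2) = 35/2 - 31/2 = 2.
  m(A_3) = 43/2 - 39/2 = 2.
Contributions c_i * m(A_i):
  (1/2) * (3) = 3/2.
  (4/3) * (2) = 8/3.
  (1/2) * (2) = 1.
Total: 3/2 + 8/3 + 1 = 31/6.

31/6


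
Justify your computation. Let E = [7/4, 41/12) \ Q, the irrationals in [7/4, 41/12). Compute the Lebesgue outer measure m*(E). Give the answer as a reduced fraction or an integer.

The interval I = [7/4, 41/12) has m(I) = 41/12 - 7/4 = 5/3 (endpoints are measure-zero, so open/closed/half-open agree). Write I = (I cap Q) u (I \ Q). The rationals in I are countable, so m*(I cap Q) = 0 (cover each rational by intervals whose total length is arbitrarily small). By countable subadditivity m*(I) <= m*(I cap Q) + m*(I \ Q), hence m*(I \ Q) >= m(I) = 5/3. The reverse inequality m*(I \ Q) <= m*(I) = 5/3 is trivial since (I \ Q) is a subset of I. Therefore m*(I \ Q) = 5/3.

5/3


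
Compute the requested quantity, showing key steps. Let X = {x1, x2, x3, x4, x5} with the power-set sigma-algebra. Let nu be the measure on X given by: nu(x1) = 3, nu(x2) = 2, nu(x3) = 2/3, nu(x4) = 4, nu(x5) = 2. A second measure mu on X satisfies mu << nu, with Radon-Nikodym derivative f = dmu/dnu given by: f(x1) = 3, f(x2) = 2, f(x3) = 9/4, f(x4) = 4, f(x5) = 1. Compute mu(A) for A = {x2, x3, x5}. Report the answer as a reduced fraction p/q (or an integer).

By the defining property of the Radon-Nikodym derivative, for every measurable set A,
  mu(A) = integral_A f dnu.
Since nu is a discrete measure concentrated on the atoms of X, the integral over A reduces to the sum
  mu(A) = sum_{x in A} f(x) * nu({x}).
Computing each term:
  x2: f(x2) * nu(x2) = 2 * 2 = 4.
  x3: f(x3) * nu(x3) = 9/4 * 2/3 = 3/2.
  x5: f(x5) * nu(x5) = 1 * 2 = 2.
Summing: mu(A) = 4 + 3/2 + 2 = 15/2.

15/2


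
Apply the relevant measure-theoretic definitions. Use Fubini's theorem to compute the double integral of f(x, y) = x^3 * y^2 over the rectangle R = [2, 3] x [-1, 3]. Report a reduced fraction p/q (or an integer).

f(x, y) is a tensor product of a function of x and a function of y, and both factors are bounded continuous (hence Lebesgue integrable) on the rectangle, so Fubini's theorem applies:
  integral_R f d(m x m) = (integral_a1^b1 x^3 dx) * (integral_a2^b2 y^2 dy).
Inner integral in x: integral_{2}^{3} x^3 dx = (3^4 - 2^4)/4
  = 65/4.
Inner integral in y: integral_{-1}^{3} y^2 dy = (3^3 - (-1)^3)/3
  = 28/3.
Product: (65/4) * (28/3) = 455/3.

455/3


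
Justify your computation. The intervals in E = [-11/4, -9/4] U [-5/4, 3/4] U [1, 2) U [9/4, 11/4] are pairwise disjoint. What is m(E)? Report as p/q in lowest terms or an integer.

For pairwise disjoint intervals, m(union_i I_i) = sum_i m(I_i),
and m is invariant under swapping open/closed endpoints (single points have measure 0).
So m(E) = sum_i (b_i - a_i).
  I_1 has length -9/4 - (-11/4) = 1/2.
  I_2 has length 3/4 - (-5/4) = 2.
  I_3 has length 2 - 1 = 1.
  I_4 has length 11/4 - 9/4 = 1/2.
Summing:
  m(E) = 1/2 + 2 + 1 + 1/2 = 4.

4


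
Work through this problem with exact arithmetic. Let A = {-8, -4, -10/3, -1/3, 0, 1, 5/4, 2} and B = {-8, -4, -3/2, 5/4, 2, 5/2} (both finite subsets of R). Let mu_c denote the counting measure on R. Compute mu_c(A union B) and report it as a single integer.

Counting measure on a finite set equals cardinality. By inclusion-exclusion, |A union B| = |A| + |B| - |A cap B|.
|A| = 8, |B| = 6, |A cap B| = 4.
So mu_c(A union B) = 8 + 6 - 4 = 10.

10


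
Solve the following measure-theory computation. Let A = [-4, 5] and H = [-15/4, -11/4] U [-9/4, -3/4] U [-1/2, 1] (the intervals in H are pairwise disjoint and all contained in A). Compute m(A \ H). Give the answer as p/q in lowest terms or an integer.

The ambient interval has length m(A) = 5 - (-4) = 9.
Since the holes are disjoint and sit inside A, by finite additivity
  m(H) = sum_i (b_i - a_i), and m(A \ H) = m(A) - m(H).
Computing the hole measures:
  m(H_1) = -11/4 - (-15/4) = 1.
  m(H_2) = -3/4 - (-9/4) = 3/2.
  m(H_3) = 1 - (-1/2) = 3/2.
Summed: m(H) = 1 + 3/2 + 3/2 = 4.
So m(A \ H) = 9 - 4 = 5.

5


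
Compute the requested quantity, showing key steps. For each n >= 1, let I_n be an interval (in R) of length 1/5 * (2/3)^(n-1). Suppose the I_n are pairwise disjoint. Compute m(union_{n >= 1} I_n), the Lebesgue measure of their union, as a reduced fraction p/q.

By countable additivity of the Lebesgue measure on pairwise disjoint measurable sets,
  m(union_{n >= 1} I_n) = sum_{n >= 1} m(I_n) = sum_{n >= 1} a * r^(n-1),
  with a = 1/5 and r = 2/3.
Since 0 < r = 2/3 < 1, the geometric series converges:
  sum_{n >= 1} a * r^(n-1) = a / (1 - r).
  = 1/5 / (1 - 2/3)
  = 1/5 / (1/3)
  = 3/5.

3/5


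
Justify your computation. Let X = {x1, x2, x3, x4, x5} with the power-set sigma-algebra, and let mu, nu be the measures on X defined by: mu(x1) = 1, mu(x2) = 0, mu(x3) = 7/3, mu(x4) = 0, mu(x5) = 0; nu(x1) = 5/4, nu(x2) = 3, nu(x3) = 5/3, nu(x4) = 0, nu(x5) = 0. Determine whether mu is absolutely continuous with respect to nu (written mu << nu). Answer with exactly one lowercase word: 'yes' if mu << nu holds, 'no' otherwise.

mu << nu means: every nu-null measurable set is also mu-null; equivalently, for every atom x, if nu({x}) = 0 then mu({x}) = 0.
Checking each atom:
  x1: nu = 5/4 > 0 -> no constraint.
  x2: nu = 3 > 0 -> no constraint.
  x3: nu = 5/3 > 0 -> no constraint.
  x4: nu = 0, mu = 0 -> consistent with mu << nu.
  x5: nu = 0, mu = 0 -> consistent with mu << nu.
No atom violates the condition. Therefore mu << nu.

yes


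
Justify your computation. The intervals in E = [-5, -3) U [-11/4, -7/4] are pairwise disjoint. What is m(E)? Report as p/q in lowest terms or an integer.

For pairwise disjoint intervals, m(union_i I_i) = sum_i m(I_i),
and m is invariant under swapping open/closed endpoints (single points have measure 0).
So m(E) = sum_i (b_i - a_i).
  I_1 has length -3 - (-5) = 2.
  I_2 has length -7/4 - (-11/4) = 1.
Summing:
  m(E) = 2 + 1 = 3.

3


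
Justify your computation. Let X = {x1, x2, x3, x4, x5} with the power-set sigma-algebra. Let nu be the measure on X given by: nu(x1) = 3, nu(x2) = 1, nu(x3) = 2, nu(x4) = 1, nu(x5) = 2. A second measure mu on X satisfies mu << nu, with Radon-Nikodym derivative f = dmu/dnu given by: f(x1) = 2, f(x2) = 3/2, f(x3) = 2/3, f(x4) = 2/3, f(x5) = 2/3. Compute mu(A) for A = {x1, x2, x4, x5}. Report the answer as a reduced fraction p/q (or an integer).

By the defining property of the Radon-Nikodym derivative, for every measurable set A,
  mu(A) = integral_A f dnu.
Since nu is a discrete measure concentrated on the atoms of X, the integral over A reduces to the sum
  mu(A) = sum_{x in A} f(x) * nu({x}).
Computing each term:
  x1: f(x1) * nu(x1) = 2 * 3 = 6.
  x2: f(x2) * nu(x2) = 3/2 * 1 = 3/2.
  x4: f(x4) * nu(x4) = 2/3 * 1 = 2/3.
  x5: f(x5) * nu(x5) = 2/3 * 2 = 4/3.
Summing: mu(A) = 6 + 3/2 + 2/3 + 4/3 = 19/2.

19/2


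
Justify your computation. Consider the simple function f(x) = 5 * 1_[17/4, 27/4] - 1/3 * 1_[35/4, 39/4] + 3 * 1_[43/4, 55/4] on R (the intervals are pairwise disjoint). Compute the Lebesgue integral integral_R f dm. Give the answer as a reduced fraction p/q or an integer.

For a simple function f = sum_i c_i * 1_{A_i} with disjoint A_i,
  integral f dm = sum_i c_i * m(A_i).
Lengths of the A_i:
  m(A_1) = 27/4 - 17/4 = 5/2.
  m(A_2) = 39/4 - 35/4 = 1.
  m(A_3) = 55/4 - 43/4 = 3.
Contributions c_i * m(A_i):
  (5) * (5/2) = 25/2.
  (-1/3) * (1) = -1/3.
  (3) * (3) = 9.
Total: 25/2 - 1/3 + 9 = 127/6.

127/6


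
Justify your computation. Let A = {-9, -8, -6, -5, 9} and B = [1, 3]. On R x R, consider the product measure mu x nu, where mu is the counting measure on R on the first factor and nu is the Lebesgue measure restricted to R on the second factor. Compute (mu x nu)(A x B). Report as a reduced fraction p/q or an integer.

For a measurable rectangle A x B, the product measure satisfies
  (mu x nu)(A x B) = mu(A) * nu(B).
  mu(A) = 5.
  nu(B) = 2.
  (mu x nu)(A x B) = 5 * 2 = 10.

10


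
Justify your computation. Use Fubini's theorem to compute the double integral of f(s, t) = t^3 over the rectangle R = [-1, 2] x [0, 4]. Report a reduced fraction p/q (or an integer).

f(s, t) is a tensor product of a function of s and a function of t, and both factors are bounded continuous (hence Lebesgue integrable) on the rectangle, so Fubini's theorem applies:
  integral_R f d(m x m) = (integral_a1^b1 1 ds) * (integral_a2^b2 t^3 dt).
Inner integral in s: integral_{-1}^{2} 1 ds = (2^1 - (-1)^1)/1
  = 3.
Inner integral in t: integral_{0}^{4} t^3 dt = (4^4 - 0^4)/4
  = 64.
Product: (3) * (64) = 192.

192


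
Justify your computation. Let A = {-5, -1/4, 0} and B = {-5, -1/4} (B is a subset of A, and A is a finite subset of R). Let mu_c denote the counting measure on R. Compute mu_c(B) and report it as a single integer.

Counting measure assigns mu_c(E) = |E| (number of elements) when E is finite.
B has 2 element(s), so mu_c(B) = 2.

2


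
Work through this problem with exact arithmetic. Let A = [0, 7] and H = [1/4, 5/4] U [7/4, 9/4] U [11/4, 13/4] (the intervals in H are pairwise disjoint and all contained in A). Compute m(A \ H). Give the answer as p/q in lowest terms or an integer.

The ambient interval has length m(A) = 7 - 0 = 7.
Since the holes are disjoint and sit inside A, by finite additivity
  m(H) = sum_i (b_i - a_i), and m(A \ H) = m(A) - m(H).
Computing the hole measures:
  m(H_1) = 5/4 - 1/4 = 1.
  m(H_2) = 9/4 - 7/4 = 1/2.
  m(H_3) = 13/4 - 11/4 = 1/2.
Summed: m(H) = 1 + 1/2 + 1/2 = 2.
So m(A \ H) = 7 - 2 = 5.

5


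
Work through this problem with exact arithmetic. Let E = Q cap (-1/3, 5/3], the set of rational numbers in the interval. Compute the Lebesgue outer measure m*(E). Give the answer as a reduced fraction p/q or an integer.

Q cap (-1/3, 5/3] is countable; list its elements as q_1, q_2, ... . Fix eps > 0 and cover the k-th point by an interval of length eps * 2^(-k). The cover has total length eps * sum_{k>=1} 2^(-k) = eps, so by definition of outer measure m*(Q cap (-1/3, 5/3]) <= eps. Since eps was arbitrary and m* >= 0, the outer measure is 0.

0


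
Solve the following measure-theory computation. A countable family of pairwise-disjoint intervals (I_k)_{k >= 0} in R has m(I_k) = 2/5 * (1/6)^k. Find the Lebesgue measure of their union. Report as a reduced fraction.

By countable additivity of the Lebesgue measure on pairwise disjoint measurable sets,
  m(union_{k >= 0} I_k) = sum_{k >= 0} m(I_k) = sum_{k >= 0} a * r^k,
  with a = 2/5 and r = 1/6.
Since 0 < r = 1/6 < 1, the geometric series converges:
  sum_{k >= 0} a * r^k = a / (1 - r).
  = 2/5 / (1 - 1/6)
  = 2/5 / (5/6)
  = 12/25.

12/25


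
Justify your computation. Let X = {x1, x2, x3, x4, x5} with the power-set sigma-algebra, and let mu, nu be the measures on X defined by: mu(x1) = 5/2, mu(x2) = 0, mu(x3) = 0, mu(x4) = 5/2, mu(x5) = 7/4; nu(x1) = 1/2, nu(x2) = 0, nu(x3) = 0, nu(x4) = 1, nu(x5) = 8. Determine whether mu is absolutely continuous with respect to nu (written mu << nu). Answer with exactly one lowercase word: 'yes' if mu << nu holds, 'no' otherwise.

mu << nu means: every nu-null measurable set is also mu-null; equivalently, for every atom x, if nu({x}) = 0 then mu({x}) = 0.
Checking each atom:
  x1: nu = 1/2 > 0 -> no constraint.
  x2: nu = 0, mu = 0 -> consistent with mu << nu.
  x3: nu = 0, mu = 0 -> consistent with mu << nu.
  x4: nu = 1 > 0 -> no constraint.
  x5: nu = 8 > 0 -> no constraint.
No atom violates the condition. Therefore mu << nu.

yes


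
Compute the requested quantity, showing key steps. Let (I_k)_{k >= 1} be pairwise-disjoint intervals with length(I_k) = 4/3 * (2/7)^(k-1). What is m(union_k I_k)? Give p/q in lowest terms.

By countable additivity of the Lebesgue measure on pairwise disjoint measurable sets,
  m(union_{k >= 1} I_k) = sum_{k >= 1} m(I_k) = sum_{k >= 1} a * r^(k-1),
  with a = 4/3 and r = 2/7.
Since 0 < r = 2/7 < 1, the geometric series converges:
  sum_{k >= 1} a * r^(k-1) = a / (1 - r).
  = 4/3 / (1 - 2/7)
  = 4/3 / (5/7)
  = 28/15.

28/15


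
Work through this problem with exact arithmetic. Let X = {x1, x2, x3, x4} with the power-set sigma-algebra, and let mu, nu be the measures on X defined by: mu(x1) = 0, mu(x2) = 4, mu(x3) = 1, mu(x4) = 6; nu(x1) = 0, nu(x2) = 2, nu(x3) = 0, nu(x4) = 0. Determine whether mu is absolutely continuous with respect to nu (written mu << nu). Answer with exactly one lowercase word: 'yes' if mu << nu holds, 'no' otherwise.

mu << nu means: every nu-null measurable set is also mu-null; equivalently, for every atom x, if nu({x}) = 0 then mu({x}) = 0.
Checking each atom:
  x1: nu = 0, mu = 0 -> consistent with mu << nu.
  x2: nu = 2 > 0 -> no constraint.
  x3: nu = 0, mu = 1 > 0 -> violates mu << nu.
  x4: nu = 0, mu = 6 > 0 -> violates mu << nu.
The atom(s) x3, x4 violate the condition (nu = 0 but mu > 0). Therefore mu is NOT absolutely continuous w.r.t. nu.

no


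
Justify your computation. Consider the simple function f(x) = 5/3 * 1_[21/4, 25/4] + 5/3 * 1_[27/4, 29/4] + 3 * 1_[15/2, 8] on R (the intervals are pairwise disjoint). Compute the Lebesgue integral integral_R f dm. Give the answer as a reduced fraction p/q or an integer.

For a simple function f = sum_i c_i * 1_{A_i} with disjoint A_i,
  integral f dm = sum_i c_i * m(A_i).
Lengths of the A_i:
  m(A_1) = 25/4 - 21/4 = 1.
  m(A_2) = 29/4 - 27/4 = 1/2.
  m(A_3) = 8 - 15/2 = 1/2.
Contributions c_i * m(A_i):
  (5/3) * (1) = 5/3.
  (5/3) * (1/2) = 5/6.
  (3) * (1/2) = 3/2.
Total: 5/3 + 5/6 + 3/2 = 4.

4


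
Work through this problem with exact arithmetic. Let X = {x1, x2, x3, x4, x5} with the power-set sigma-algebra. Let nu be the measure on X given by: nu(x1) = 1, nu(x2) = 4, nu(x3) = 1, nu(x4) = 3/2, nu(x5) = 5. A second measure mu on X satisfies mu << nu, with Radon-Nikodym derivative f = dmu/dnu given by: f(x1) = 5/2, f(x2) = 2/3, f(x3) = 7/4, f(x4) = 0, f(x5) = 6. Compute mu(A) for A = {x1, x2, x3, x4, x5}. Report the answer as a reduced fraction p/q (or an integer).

By the defining property of the Radon-Nikodym derivative, for every measurable set A,
  mu(A) = integral_A f dnu.
Since nu is a discrete measure concentrated on the atoms of X, the integral over A reduces to the sum
  mu(A) = sum_{x in A} f(x) * nu({x}).
Computing each term:
  x1: f(x1) * nu(x1) = 5/2 * 1 = 5/2.
  x2: f(x2) * nu(x2) = 2/3 * 4 = 8/3.
  x3: f(x3) * nu(x3) = 7/4 * 1 = 7/4.
  x4: f(x4) * nu(x4) = 0 * 3/2 = 0.
  x5: f(x5) * nu(x5) = 6 * 5 = 30.
Summing: mu(A) = 5/2 + 8/3 + 7/4 + 0 + 30 = 443/12.

443/12


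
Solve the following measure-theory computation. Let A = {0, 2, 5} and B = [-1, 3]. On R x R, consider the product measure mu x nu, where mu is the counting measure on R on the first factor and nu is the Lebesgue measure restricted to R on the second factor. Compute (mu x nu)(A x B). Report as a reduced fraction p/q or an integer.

For a measurable rectangle A x B, the product measure satisfies
  (mu x nu)(A x B) = mu(A) * nu(B).
  mu(A) = 3.
  nu(B) = 4.
  (mu x nu)(A x B) = 3 * 4 = 12.

12


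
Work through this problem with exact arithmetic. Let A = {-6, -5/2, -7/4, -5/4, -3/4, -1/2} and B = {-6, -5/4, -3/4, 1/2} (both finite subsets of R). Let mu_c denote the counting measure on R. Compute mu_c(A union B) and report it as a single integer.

Counting measure on a finite set equals cardinality. By inclusion-exclusion, |A union B| = |A| + |B| - |A cap B|.
|A| = 6, |B| = 4, |A cap B| = 3.
So mu_c(A union B) = 6 + 4 - 3 = 7.

7


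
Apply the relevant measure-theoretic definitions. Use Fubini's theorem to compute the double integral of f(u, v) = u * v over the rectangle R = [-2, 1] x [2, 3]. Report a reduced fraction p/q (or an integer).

f(u, v) is a tensor product of a function of u and a function of v, and both factors are bounded continuous (hence Lebesgue integrable) on the rectangle, so Fubini's theorem applies:
  integral_R f d(m x m) = (integral_a1^b1 u du) * (integral_a2^b2 v dv).
Inner integral in u: integral_{-2}^{1} u du = (1^2 - (-2)^2)/2
  = -3/2.
Inner integral in v: integral_{2}^{3} v dv = (3^2 - 2^2)/2
  = 5/2.
Product: (-3/2) * (5/2) = -15/4.

-15/4


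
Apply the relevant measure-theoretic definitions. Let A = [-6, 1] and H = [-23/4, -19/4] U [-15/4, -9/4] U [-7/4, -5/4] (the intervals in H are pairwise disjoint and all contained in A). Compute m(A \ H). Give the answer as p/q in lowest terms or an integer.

The ambient interval has length m(A) = 1 - (-6) = 7.
Since the holes are disjoint and sit inside A, by finite additivity
  m(H) = sum_i (b_i - a_i), and m(A \ H) = m(A) - m(H).
Computing the hole measures:
  m(H_1) = -19/4 - (-23/4) = 1.
  m(H_2) = -9/4 - (-15/4) = 3/2.
  m(H_3) = -5/4 - (-7/4) = 1/2.
Summed: m(H) = 1 + 3/2 + 1/2 = 3.
So m(A \ H) = 7 - 3 = 4.

4
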